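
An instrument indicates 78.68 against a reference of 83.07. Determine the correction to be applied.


Correction = standard - reading
= 83.07 - 78.68
= 4.3900

4.3900


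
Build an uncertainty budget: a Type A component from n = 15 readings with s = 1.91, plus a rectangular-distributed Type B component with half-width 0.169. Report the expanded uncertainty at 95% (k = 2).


u_A = s / sqrt(n) = 1.91 / sqrt(15) = 0.49315988
u_B = half_width / sqrt(3) = 0.169 / sqrt(3) = 0.097572195
uc = sqrt(u_A^2 + u_B^2) = sqrt(0.49315988^2 + 0.097572195^2) = 0.5027196
U = k * uc = 2 * 0.5027196
U = 1.0054

1.0054


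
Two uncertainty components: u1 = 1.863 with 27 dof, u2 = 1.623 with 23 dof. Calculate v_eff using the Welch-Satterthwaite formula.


uc = sqrt(u1^2 + u2^2) = sqrt(1.863^2 + 1.623^2) = 2.4708092
v_eff = uc^4 / (u1^4/v1 + u2^4/v2)
= 2.4708092^4 / (1.863^4/27 + 1.623^4/23)
= 37.269781 / 0.74783675
v_eff = 49.8368

49.8368


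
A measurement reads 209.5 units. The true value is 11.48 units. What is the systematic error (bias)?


Systematic error = measured - true
= 209.5 - 11.48
= 198.0200

198.0200


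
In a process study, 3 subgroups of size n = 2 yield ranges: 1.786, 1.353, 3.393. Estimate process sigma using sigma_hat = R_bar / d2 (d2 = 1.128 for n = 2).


R_bar = (1.786 + 1.353 + 3.393) / 3
R_bar = 6.532 / 3 = 2.1773333
sigma_hat = R_bar / d2 = 2.1773333 / 1.128 = 1.9303

1.9303


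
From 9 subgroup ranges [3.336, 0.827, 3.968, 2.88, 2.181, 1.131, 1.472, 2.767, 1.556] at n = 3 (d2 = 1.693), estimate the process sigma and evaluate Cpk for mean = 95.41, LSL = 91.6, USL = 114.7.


R_bar = (3.336 + 0.827 + 3.968 + 2.88 + 2.181 + 1.131 + 1.472 + 2.767 + 1.556) / 9 = 2.2353333
sigma = R_bar / d2 = 2.2353333 / 1.693 = 1.3203386
Cp = (USL - LSL)/(6*sigma) = (114.7 - 91.6)/(6*1.3203386) = 2.9159
Cpu = (114.7 - 95.41)/(3*1.3203386) = 4.8700
Cpl = (95.41 - 91.6)/(3*1.3203386) = 0.9619
Cpk = min(Cpu, Cpl) = 0.9619

0.9619


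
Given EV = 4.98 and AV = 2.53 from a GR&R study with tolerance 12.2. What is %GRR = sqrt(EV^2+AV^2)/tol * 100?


GRR = sqrt(EV^2 + AV^2) = sqrt(4.98^2 + 2.53^2) = 5.5858124
%GRR = GRR / tol * 100 = 5.5858124 / 12.2 * 100
%GRR = 45.7853

45.7853


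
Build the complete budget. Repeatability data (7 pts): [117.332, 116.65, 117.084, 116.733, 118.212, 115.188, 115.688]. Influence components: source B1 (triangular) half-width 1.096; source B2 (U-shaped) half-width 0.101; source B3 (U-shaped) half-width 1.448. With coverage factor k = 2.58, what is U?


mean = (117.332 + 116.65 + 117.084 + 116.733 + 118.212 + 115.188 + 115.688) / 7 = 116.6981429
s = sqrt(sum((x - mean)^2)/(n-1)) = 1.0121657
u_A = s / sqrt(n) = 1.0121657 / sqrt(7) = 0.38256268
u_B1 = 1.096 / sqrt(6) = 0.44744013
u_B2 = 0.101 / sqrt(2) = 0.071417785
u_B3 = 1.448 / sqrt(2) = 1.0238906
uc = sqrt(0.38256268^2 + 0.44744013^2 + 0.071417785^2 + 1.0238906^2) = 1.1832199
U = k * uc = 2.58 * 1.1832199
U = 3.0527

3.0527


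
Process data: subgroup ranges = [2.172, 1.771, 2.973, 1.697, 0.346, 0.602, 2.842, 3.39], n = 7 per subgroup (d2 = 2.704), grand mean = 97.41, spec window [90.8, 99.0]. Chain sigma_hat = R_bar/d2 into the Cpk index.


R_bar = (2.172 + 1.771 + 2.973 + 1.697 + 0.346 + 0.602 + 2.842 + 3.39) / 8 = 1.974125
sigma = R_bar / d2 = 1.974125 / 2.704 = 0.73007581
Cp = (USL - LSL)/(6*sigma) = (99.0 - 90.8)/(6*0.73007581) = 1.8720
Cpu = (99.0 - 97.41)/(3*0.73007581) = 0.7260
Cpl = (97.41 - 90.8)/(3*0.73007581) = 3.0180
Cpk = min(Cpu, Cpl) = 0.7260

0.7260


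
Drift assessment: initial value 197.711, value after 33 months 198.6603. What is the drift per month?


rate = (v2 - v1) / months
= (198.6603 - 197.711) / 33
= 0.9493 / 33
= 0.0288

0.0288


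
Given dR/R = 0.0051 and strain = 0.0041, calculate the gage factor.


GF = (dR/R) / epsilon
= 0.0051 / 0.0041
= 1.2439

1.2439


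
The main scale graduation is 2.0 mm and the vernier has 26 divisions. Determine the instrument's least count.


LC = MSD / n_div
= 2.0 / 26
= 0.0769

0.0769


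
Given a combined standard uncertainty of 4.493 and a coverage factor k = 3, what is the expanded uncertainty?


U = k * uc
U = 3 * 4.493
U = 13.4790

13.4790


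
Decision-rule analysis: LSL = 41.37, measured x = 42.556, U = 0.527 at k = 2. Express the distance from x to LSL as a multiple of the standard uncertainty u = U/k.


u = U / k = 0.527 / 2 = 0.2635
margin = |LSL - x| = |41.37 - 42.556| = 1.186
z = margin / u = 1.186 / 0.2635
z = 4.5009

4.5009


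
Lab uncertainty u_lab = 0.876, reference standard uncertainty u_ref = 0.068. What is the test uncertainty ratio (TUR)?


TUR = u_lab / u_ref
= 0.876 / 0.068
= 12.8824

12.8824


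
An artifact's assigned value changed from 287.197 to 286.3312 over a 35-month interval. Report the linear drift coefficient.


rate = (v2 - v1) / months
= (286.3312 - 287.197) / 35
= -0.8658 / 35
= -0.0247

-0.0247


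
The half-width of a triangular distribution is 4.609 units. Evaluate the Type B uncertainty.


u_B = half_width / sqrt(6)
u_B = 4.609 / 2.4494897
u_B = 1.8816

1.8816


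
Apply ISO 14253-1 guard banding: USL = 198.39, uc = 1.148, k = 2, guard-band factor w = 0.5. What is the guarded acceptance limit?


U = k * uc = 2 * 1.148 = 2.296
guard band g = w * U = 0.5 * 2.296 = 1.148
AL = USL - g = 198.39 - 1.148
AL = 197.2420

197.2420


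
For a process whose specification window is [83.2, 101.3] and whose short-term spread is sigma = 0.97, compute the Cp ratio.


Cp = (USL - LSL) / (6 * sigma)
= (101.3 - 83.2) / (6 * 0.97)
= 18.1000 / 5.8200
= 3.1100

3.1100


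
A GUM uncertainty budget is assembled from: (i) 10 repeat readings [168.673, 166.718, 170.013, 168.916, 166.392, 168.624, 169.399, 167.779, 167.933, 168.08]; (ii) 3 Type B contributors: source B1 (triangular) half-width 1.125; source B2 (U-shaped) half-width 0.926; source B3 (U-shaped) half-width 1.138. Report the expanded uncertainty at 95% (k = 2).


mean = (168.673 + 166.718 + 170.013 + 168.916 + 166.392 + 168.624 + 169.399 + 167.779 + 167.933 + 168.08) / 10 = 168.2527
s = sqrt(sum((x - mean)^2)/(n-1)) = 1.1225505
u_A = s / sqrt(n) = 1.1225505 / sqrt(10) = 0.35498164
u_B1 = 1.125 / sqrt(6) = 0.45927933
u_B2 = 0.926 / sqrt(2) = 0.65478088
u_B3 = 1.138 / sqrt(2) = 0.80468752
uc = sqrt(0.35498164^2 + 0.45927933^2 + 0.65478088^2 + 0.80468752^2) = 1.1887849
U = k * uc = 2 * 1.1887849
U = 2.3776

2.3776


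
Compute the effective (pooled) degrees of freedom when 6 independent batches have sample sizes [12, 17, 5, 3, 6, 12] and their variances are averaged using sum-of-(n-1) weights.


nu = sum_i (n_i - 1)
nu = ((12 - 1) + (17 - 1) + (5 - 1) + (3 - 1) + (6 - 1) + (12 - 1))
nu = 11 + 16 + 4 + 2 + 5 + 11
nu = 49

49


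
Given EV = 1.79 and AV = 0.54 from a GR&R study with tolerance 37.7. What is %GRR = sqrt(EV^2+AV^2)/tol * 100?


GRR = sqrt(EV^2 + AV^2) = sqrt(1.79^2 + 0.54^2) = 1.8696791
%GRR = GRR / tol * 100 = 1.8696791 / 37.7 * 100
%GRR = 4.9594

4.9594


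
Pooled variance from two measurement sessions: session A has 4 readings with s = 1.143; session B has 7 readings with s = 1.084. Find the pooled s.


s_p = sqrt(((n1-1)*s1^2 + (n2-1)*s2^2) / (n1+n2-2))
numerator = (4-1)*1.143^2 + (7-1)*1.084^2 = 3.919347 + 7.050336 = 10.969683
denominator = 4 + 7 - 2 = 9
s_p^2 = 10.969683 / 9 = 1.2188537
s_p = sqrt(1.2188537) = 1.1040

1.1040


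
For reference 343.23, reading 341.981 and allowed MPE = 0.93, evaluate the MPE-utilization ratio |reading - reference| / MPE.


e = indication - reference = 341.981 - 343.23 = -1.2490
|e| = 1.2490
ratio = |e| / MPE = 1.2490 / 0.93
ratio = 1.3430

1.3430


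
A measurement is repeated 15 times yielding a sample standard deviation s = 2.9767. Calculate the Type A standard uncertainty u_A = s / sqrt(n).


u_A = s / sqrt(n)
u_A = 2.9767 / sqrt(15)
u_A = 2.9767 / 3.8729833
u_A = 0.7686

0.7686


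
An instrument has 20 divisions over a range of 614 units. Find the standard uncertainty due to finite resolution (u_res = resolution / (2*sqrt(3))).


resolution = range / divisions
resolution = 614 / 20 = 30.7
u_res = resolution / (2*sqrt(3))
u_res = 30.7 / 3.4641016
u_res = 8.8623

8.8623


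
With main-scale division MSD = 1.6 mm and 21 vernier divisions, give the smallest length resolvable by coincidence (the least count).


LC = MSD / n_div
= 1.6 / 21
= 0.0762

0.0762


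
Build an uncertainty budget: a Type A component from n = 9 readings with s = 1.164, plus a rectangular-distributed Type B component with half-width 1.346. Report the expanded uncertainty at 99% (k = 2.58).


u_A = s / sqrt(n) = 1.164 / sqrt(9) = 0.388
u_B = half_width / sqrt(3) = 1.346 / sqrt(3) = 0.77711346
uc = sqrt(u_A^2 + u_B^2) = sqrt(0.388^2 + 0.77711346^2) = 0.86859043
U = k * uc = 2.58 * 0.86859043
U = 2.2410

2.2410


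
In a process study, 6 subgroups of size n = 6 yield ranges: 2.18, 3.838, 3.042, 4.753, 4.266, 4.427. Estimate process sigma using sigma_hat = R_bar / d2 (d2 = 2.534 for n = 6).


R_bar = (2.18 + 3.838 + 3.042 + 4.753 + 4.266 + 4.427) / 6
R_bar = 22.506 / 6 = 3.751
sigma_hat = R_bar / d2 = 3.751 / 2.534 = 1.4803

1.4803


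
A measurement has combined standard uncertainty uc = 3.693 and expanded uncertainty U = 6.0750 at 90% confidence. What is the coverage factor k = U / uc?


k = U / uc
k = 6.0750 / 3.693
k = 1.645

1.645


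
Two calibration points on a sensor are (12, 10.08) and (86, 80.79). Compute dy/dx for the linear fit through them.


slope = (y2 - y1) / (x2 - x1)
= (80.79 - 10.08) / (86 - 12)
= 70.7100 / 74
= 0.9555

0.9555


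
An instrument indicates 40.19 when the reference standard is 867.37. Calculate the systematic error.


Systematic error = measured - true
= 40.19 - 867.37
= -827.1800

-827.1800


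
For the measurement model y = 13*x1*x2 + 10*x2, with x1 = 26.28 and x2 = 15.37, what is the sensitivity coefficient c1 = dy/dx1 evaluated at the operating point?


y = 13*x1*x2 + 10*x2
dy/dx1 = 13*x2
Evaluate at x2 = 15.37: c1 = 13 * 15.37
c1 = 199.8100

199.8100


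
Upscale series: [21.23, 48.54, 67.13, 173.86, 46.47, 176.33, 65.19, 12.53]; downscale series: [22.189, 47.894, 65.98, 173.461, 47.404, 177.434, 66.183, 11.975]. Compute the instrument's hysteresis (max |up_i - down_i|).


|21.23 - 22.189| = 0.9590
|48.54 - 47.894| = 0.6460
|67.13 - 65.98| = 1.1500
|173.86 - 173.461| = 0.3990
|46.47 - 47.404| = 0.9340
|176.33 - 177.434| = 1.1040
|65.19 - 66.183| = 0.9930
|12.53 - 11.975| = 0.5550
hysteresis = max(diffs) = 1.1500

1.1500


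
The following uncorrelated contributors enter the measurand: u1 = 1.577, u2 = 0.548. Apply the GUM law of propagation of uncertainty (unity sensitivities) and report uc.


uc = sqrt(1.577^2 + 0.548^2)
uc = sqrt(2.787233)
uc = 1.6695

1.6695


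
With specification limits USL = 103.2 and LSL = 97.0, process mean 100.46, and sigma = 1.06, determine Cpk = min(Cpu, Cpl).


Cpu = (USL - mean) / (3*sigma) = (103.2 - 100.46) / (3*1.06) = 0.8616
Cpl = (mean - LSL) / (3*sigma) = (100.46 - 97.0) / (3*1.06) = 1.0881
Cpk = min(Cpu, Cpl) = 0.8616

0.8616


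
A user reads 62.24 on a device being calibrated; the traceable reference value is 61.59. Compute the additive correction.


Correction = standard - reading
= 61.59 - 62.24
= -0.6500

-0.6500


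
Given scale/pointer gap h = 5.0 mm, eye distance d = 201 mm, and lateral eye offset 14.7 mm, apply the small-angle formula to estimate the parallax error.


error = h * offset / d
= 5.0 * 14.7 / 201
= 0.3657

0.3657


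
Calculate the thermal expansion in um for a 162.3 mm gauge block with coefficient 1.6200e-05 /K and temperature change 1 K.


dL = L * alpha * dT
= 162.3 * 1.6200e-05 * 1
= 0.0026293 mm
dL_um = 0.0026293 * 1000 = 2.6293 um

2.6293


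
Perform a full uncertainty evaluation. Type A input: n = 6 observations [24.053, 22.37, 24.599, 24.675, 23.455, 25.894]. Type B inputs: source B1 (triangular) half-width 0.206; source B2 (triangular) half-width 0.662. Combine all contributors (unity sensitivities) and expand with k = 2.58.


mean = (24.053 + 22.37 + 24.599 + 24.675 + 23.455 + 25.894) / 6 = 24.17433333
s = sqrt(sum((x - mean)^2)/(n-1)) = 1.1980019
u_A = s / sqrt(n) = 1.1980019 / sqrt(6) = 0.48908223
u_B1 = 0.206 / sqrt(6) = 0.084099148
u_B2 = 0.662 / sqrt(6) = 0.27026037
uc = sqrt(0.48908223^2 + 0.084099148^2 + 0.27026037^2) = 0.56507943
U = k * uc = 2.58 * 0.56507943
U = 1.4579

1.4579


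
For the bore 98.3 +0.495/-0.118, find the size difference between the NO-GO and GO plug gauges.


GO = nominal - lower_tol (smallest hole = maximum material condition)
GO = 98.3 - 0.118 = 98.182
NO-GO = nominal + upper_tol (largest hole = least material condition)
NO-GO = 98.3 + 0.495 = 98.795
spread = NO-GO - GO = 98.795 - 98.182 = 0.6130

0.6130


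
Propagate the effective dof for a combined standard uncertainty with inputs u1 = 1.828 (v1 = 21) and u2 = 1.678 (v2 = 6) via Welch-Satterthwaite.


uc = sqrt(u1^2 + u2^2) = sqrt(1.828^2 + 1.678^2) = 2.4813843
v_eff = uc^4 / (u1^4/v1 + u2^4/v2)
= 2.4813843^4 / (1.828^4/21 + 1.678^4/6)
= 37.91195 / 1.8530691
v_eff = 20.4590

20.4590


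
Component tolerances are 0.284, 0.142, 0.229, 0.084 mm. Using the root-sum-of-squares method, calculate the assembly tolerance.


RSS = sqrt(0.284^2 + 0.142^2 + 0.229^2 + 0.084^2)
= sqrt(0.160317)
= 0.4004

0.4004


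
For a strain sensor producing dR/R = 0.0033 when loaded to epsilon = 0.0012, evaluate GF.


GF = (dR/R) / epsilon
= 0.0033 / 0.0012
= 2.7500

2.7500


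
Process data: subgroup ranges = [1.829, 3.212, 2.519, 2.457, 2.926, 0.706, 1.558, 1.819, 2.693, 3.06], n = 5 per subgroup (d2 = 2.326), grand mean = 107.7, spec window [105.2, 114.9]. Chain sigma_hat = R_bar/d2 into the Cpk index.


R_bar = (1.829 + 3.212 + 2.519 + 2.457 + 2.926 + 0.706 + 1.558 + 1.819 + 2.693 + 3.06) / 10 = 2.2779
sigma = R_bar / d2 = 2.2779 / 2.326 = 0.97932072
Cp = (USL - LSL)/(6*sigma) = (114.9 - 105.2)/(6*0.97932072) = 1.6508
Cpu = (114.9 - 107.7)/(3*0.97932072) = 2.4507
Cpl = (107.7 - 105.2)/(3*0.97932072) = 0.8509
Cpk = min(Cpu, Cpl) = 0.8509

0.8509


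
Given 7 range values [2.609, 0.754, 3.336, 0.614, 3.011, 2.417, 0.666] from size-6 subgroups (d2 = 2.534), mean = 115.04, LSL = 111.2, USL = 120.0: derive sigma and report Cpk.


R_bar = (2.609 + 0.754 + 3.336 + 0.614 + 3.011 + 2.417 + 0.666) / 7 = 1.9152857
sigma = R_bar / d2 = 1.9152857 / 2.534 = 0.75583493
Cp = (USL - LSL)/(6*sigma) = (120.0 - 111.2)/(6*0.75583493) = 1.9405
Cpu = (120.0 - 115.04)/(3*0.75583493) = 2.1874
Cpl = (115.04 - 111.2)/(3*0.75583493) = 1.6935
Cpk = min(Cpu, Cpl) = 1.6935

1.6935


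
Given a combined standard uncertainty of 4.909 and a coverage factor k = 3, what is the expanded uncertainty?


U = k * uc
U = 3 * 4.909
U = 14.7270

14.7270


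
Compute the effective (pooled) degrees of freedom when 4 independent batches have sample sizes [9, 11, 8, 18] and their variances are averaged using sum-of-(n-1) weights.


nu = sum_i (n_i - 1)
nu = ((9 - 1) + (11 - 1) + (8 - 1) + (18 - 1))
nu = 8 + 10 + 7 + 17
nu = 42

42


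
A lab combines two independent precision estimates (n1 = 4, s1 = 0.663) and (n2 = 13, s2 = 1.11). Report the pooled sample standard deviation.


s_p = sqrt(((n1-1)*s1^2 + (n2-1)*s2^2) / (n1+n2-2))
numerator = (4-1)*0.663^2 + (13-1)*1.11^2 = 1.318707 + 14.7852 = 16.103907
denominator = 4 + 13 - 2 = 15
s_p^2 = 16.103907 / 15 = 1.0735938
s_p = sqrt(1.0735938) = 1.0361

1.0361


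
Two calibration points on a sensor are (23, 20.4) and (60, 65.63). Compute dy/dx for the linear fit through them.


slope = (y2 - y1) / (x2 - x1)
= (65.63 - 20.4) / (60 - 23)
= 45.2300 / 37
= 1.2224

1.2224


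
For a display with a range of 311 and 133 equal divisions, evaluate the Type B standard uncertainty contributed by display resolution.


resolution = range / divisions
resolution = 311 / 133 = 2.3383459
u_res = resolution / (2*sqrt(3))
u_res = 2.3383459 / 3.4641016
u_res = 0.6750

0.6750


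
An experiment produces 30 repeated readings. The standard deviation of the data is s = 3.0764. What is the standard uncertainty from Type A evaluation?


u_A = s / sqrt(n)
u_A = 3.0764 / sqrt(30)
u_A = 3.0764 / 5.4772256
u_A = 0.5617

0.5617


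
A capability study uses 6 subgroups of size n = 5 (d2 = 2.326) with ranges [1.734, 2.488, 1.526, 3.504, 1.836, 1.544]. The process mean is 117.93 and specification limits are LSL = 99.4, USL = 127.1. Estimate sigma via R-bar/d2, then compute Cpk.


R_bar = (1.734 + 2.488 + 1.526 + 3.504 + 1.836 + 1.544) / 6 = 2.1053333
sigma = R_bar / d2 = 2.1053333 / 2.326 = 0.9051304
Cp = (USL - LSL)/(6*sigma) = (127.1 - 99.4)/(6*0.9051304) = 5.1006
Cpu = (127.1 - 117.93)/(3*0.9051304) = 3.3770
Cpl = (117.93 - 99.4)/(3*0.9051304) = 6.8241
Cpk = min(Cpu, Cpl) = 3.3770

3.3770


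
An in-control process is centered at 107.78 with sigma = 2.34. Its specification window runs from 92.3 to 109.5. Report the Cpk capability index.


Cpu = (USL - mean) / (3*sigma) = (109.5 - 107.78) / (3*2.34) = 0.2450
Cpl = (mean - LSL) / (3*sigma) = (107.78 - 92.3) / (3*2.34) = 2.2051
Cpk = min(Cpu, Cpl) = 0.2450

0.2450


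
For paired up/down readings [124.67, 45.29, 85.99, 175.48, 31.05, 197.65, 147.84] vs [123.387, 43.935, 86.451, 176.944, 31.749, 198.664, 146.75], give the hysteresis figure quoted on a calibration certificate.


|124.67 - 123.387| = 1.2830
|45.29 - 43.935| = 1.3550
|85.99 - 86.451| = 0.4610
|175.48 - 176.944| = 1.4640
|31.05 - 31.749| = 0.6990
|197.65 - 198.664| = 1.0140
|147.84 - 146.75| = 1.0900
hysteresis = max(diffs) = 1.4640

1.4640


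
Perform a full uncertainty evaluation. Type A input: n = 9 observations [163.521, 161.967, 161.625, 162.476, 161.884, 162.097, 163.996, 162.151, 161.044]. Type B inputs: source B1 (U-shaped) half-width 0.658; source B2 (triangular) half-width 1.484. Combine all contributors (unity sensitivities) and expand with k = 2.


mean = (163.521 + 161.967 + 161.625 + 162.476 + 161.884 + 162.097 + 163.996 + 162.151 + 161.044) / 9 = 162.3067778
s = sqrt(sum((x - mean)^2)/(n-1)) = 0.92048462
u_A = s / sqrt(n) = 0.92048462 / sqrt(9) = 0.30682821
u_B1 = 0.658 / sqrt(2) = 0.46527626
u_B2 = 1.484 / sqrt(6) = 0.60584046
uc = sqrt(0.30682821^2 + 0.46527626^2 + 0.60584046^2) = 0.82320606
U = k * uc = 2 * 0.82320606
U = 1.6464

1.6464


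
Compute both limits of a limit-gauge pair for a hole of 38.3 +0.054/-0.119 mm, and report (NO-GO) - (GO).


GO = nominal - lower_tol (smallest hole = maximum material condition)
GO = 38.3 - 0.119 = 38.181
NO-GO = nominal + upper_tol (largest hole = least material condition)
NO-GO = 38.3 + 0.054 = 38.354
spread = NO-GO - GO = 38.354 - 38.181 = 0.1730

0.1730


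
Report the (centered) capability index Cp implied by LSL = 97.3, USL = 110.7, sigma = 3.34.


Cp = (USL - LSL) / (6 * sigma)
= (110.7 - 97.3) / (6 * 3.34)
= 13.4000 / 20.0400
= 0.6687

0.6687


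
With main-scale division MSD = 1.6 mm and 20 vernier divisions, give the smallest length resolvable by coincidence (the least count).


LC = MSD / n_div
= 1.6 / 20
= 0.0800

0.0800


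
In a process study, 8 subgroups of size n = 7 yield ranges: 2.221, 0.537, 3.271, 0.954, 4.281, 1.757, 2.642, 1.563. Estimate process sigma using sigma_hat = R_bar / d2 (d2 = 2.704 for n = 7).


R_bar = (2.221 + 0.537 + 3.271 + 0.954 + 4.281 + 1.757 + 2.642 + 1.563) / 8
R_bar = 17.226 / 8 = 2.15325
sigma_hat = R_bar / d2 = 2.15325 / 2.704 = 0.7963

0.7963


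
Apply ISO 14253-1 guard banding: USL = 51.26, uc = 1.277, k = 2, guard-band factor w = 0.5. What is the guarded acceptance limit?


U = k * uc = 2 * 1.277 = 2.554
guard band g = w * U = 0.5 * 2.554 = 1.277
AL = USL - g = 51.26 - 1.277
AL = 49.9830

49.9830


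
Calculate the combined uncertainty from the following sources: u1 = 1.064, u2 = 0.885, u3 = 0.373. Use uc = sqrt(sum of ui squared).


uc = sqrt(1.064^2 + 0.885^2 + 0.373^2)
uc = sqrt(2.05445)
uc = 1.4333

1.4333


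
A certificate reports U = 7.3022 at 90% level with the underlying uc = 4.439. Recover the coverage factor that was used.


k = U / uc
k = 7.3022 / 4.439
k = 1.645

1.645


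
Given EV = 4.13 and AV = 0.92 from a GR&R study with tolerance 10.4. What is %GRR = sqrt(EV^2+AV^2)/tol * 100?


GRR = sqrt(EV^2 + AV^2) = sqrt(4.13^2 + 0.92^2) = 4.2312291
%GRR = GRR / tol * 100 = 4.2312291 / 10.4 * 100
%GRR = 40.6849

40.6849


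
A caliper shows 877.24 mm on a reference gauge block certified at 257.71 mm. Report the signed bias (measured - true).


Systematic error = measured - true
= 877.24 - 257.71
= 619.5300

619.5300


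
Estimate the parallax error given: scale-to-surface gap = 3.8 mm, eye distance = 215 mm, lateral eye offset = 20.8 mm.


error = h * offset / d
= 3.8 * 20.8 / 215
= 0.3676

0.3676


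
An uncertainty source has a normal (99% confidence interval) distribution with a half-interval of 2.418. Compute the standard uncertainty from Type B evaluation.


u_B = half_width / 2.576
u_B = 2.418 / 2.576
u_B = 0.9387

0.9387


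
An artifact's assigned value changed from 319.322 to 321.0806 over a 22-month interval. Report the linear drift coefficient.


rate = (v2 - v1) / months
= (321.0806 - 319.322) / 22
= 1.7586 / 22
= 0.0799

0.0799


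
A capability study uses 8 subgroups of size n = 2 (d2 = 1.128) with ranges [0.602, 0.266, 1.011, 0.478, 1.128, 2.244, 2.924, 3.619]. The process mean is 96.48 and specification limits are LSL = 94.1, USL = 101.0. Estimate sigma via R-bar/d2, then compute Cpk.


R_bar = (0.602 + 0.266 + 1.011 + 0.478 + 1.128 + 2.244 + 2.924 + 3.619) / 8 = 1.534
sigma = R_bar / d2 = 1.534 / 1.128 = 1.3599291
Cp = (USL - LSL)/(6*sigma) = (101.0 - 94.1)/(6*1.3599291) = 0.8456
Cpu = (101.0 - 96.48)/(3*1.3599291) = 1.1079
Cpl = (96.48 - 94.1)/(3*1.3599291) = 0.5834
Cpk = min(Cpu, Cpl) = 0.5834

0.5834


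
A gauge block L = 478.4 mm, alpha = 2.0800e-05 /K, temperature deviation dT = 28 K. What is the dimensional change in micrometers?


dL = L * alpha * dT
= 478.4 * 2.0800e-05 * 28
= 0.2786202 mm
dL_um = 0.2786202 * 1000 = 278.6202 um

278.6202


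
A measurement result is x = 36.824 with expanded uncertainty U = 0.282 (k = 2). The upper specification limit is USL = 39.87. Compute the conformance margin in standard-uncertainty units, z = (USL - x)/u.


u = U / k = 0.282 / 2 = 0.141
margin = |USL - x| = |39.87 - 36.824| = 3.046
z = margin / u = 3.046 / 0.141
z = 21.6028

21.6028


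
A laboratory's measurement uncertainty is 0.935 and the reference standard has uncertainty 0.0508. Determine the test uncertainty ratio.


TUR = u_lab / u_ref
= 0.935 / 0.0508
= 18.4055

18.4055


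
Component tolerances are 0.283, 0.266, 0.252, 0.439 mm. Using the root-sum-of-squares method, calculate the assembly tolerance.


RSS = sqrt(0.283^2 + 0.266^2 + 0.252^2 + 0.439^2)
= sqrt(0.40707)
= 0.6380

0.6380


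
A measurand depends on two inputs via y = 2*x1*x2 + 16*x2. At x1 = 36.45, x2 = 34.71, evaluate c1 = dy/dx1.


y = 2*x1*x2 + 16*x2
dy/dx1 = 2*x2
Evaluate at x2 = 34.71: c1 = 2 * 34.71
c1 = 69.4200

69.4200


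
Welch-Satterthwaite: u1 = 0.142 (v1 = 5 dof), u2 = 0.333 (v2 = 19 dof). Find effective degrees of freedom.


uc = sqrt(u1^2 + u2^2) = sqrt(0.142^2 + 0.333^2) = 0.36201243
v_eff = uc^4 / (u1^4/v1 + u2^4/v2)
= 0.36201243^4 / (0.142^4/5 + 0.333^4/19)
= 0.017174889 / 0.00072849476
v_eff = 23.5759

23.5759


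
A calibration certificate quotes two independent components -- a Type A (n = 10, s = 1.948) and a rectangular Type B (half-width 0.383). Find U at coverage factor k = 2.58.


u_A = s / sqrt(n) = 1.948 / sqrt(10) = 0.61601169
u_B = half_width / sqrt(3) = 0.383 / sqrt(3) = 0.22112515
uc = sqrt(u_A^2 + u_B^2) = sqrt(0.61601169^2 + 0.22112515^2) = 0.65449731
U = k * uc = 2.58 * 0.65449731
U = 1.6886

1.6886


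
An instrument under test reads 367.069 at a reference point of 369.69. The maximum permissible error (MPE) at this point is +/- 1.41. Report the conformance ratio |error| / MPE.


e = indication - reference = 367.069 - 369.69 = -2.6210
|e| = 2.6210
ratio = |e| / MPE = 2.6210 / 1.41
ratio = 1.8589

1.8589


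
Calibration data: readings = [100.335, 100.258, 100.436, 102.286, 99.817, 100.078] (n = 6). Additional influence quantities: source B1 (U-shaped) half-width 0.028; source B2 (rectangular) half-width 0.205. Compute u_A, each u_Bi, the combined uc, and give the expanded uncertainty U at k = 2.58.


mean = (100.335 + 100.258 + 100.436 + 102.286 + 99.817 + 100.078) / 6 = 100.535
s = sqrt(sum((x - mean)^2)/(n-1)) = 0.88508802
u_A = s / sqrt(n) = 0.88508802 / sqrt(6) = 0.36133567
u_B1 = 0.028 / sqrt(2) = 0.01979899
u_B2 = 0.205 / sqrt(3) = 0.11835681
uc = sqrt(0.36133567^2 + 0.01979899^2 + 0.11835681^2) = 0.38074112
U = k * uc = 2.58 * 0.38074112
U = 0.9823

0.9823


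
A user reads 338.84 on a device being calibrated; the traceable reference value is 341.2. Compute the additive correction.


Correction = standard - reading
= 341.2 - 338.84
= 2.3600

2.3600


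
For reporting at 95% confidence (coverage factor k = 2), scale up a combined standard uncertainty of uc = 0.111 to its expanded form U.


U = k * uc
U = 2 * 0.111
U = 0.2220

0.2220


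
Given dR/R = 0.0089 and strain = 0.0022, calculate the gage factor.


GF = (dR/R) / epsilon
= 0.0089 / 0.0022
= 4.0455

4.0455


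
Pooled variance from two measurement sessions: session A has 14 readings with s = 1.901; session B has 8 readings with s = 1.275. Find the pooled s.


s_p = sqrt(((n1-1)*s1^2 + (n2-1)*s2^2) / (n1+n2-2))
numerator = (14-1)*1.901^2 + (8-1)*1.275^2 = 46.979413 + 11.379375 = 58.358788
denominator = 14 + 8 - 2 = 20
s_p^2 = 58.358788 / 20 = 2.9179394
s_p = sqrt(2.9179394) = 1.7082

1.7082


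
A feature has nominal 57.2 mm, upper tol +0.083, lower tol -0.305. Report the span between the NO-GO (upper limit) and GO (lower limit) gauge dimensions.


GO = nominal - lower_tol (smallest hole = maximum material condition)
GO = 57.2 - 0.305 = 56.895
NO-GO = nominal + upper_tol (largest hole = least material condition)
NO-GO = 57.2 + 0.083 = 57.283
spread = NO-GO - GO = 57.283 - 56.895 = 0.3880

0.3880


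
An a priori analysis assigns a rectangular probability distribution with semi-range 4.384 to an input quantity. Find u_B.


u_B = half_width / sqrt(3)
u_B = 4.384 / 1.7320508
u_B = 2.5311

2.5311


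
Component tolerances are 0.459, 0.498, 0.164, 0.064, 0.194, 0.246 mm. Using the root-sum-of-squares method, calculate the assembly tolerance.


RSS = sqrt(0.459^2 + 0.498^2 + 0.164^2 + 0.064^2 + 0.194^2 + 0.246^2)
= sqrt(0.587829)
= 0.7667

0.7667


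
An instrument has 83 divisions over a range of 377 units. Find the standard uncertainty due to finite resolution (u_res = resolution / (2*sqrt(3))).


resolution = range / divisions
resolution = 377 / 83 = 4.5421687
u_res = resolution / (2*sqrt(3))
u_res = 4.5421687 / 3.4641016
u_res = 1.3112

1.3112


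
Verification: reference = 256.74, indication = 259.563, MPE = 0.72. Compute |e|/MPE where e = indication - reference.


e = indication - reference = 259.563 - 256.74 = 2.8230
|e| = 2.8230
ratio = |e| / MPE = 2.8230 / 0.72
ratio = 3.9208

3.9208


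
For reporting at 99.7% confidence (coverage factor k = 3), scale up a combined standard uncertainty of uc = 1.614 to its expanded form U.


U = k * uc
U = 3 * 1.614
U = 4.8420

4.8420


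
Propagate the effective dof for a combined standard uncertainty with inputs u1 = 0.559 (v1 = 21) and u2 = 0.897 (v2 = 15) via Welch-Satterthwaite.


uc = sqrt(u1^2 + u2^2) = sqrt(0.559^2 + 0.897^2) = 1.0569248
v_eff = uc^4 / (u1^4/v1 + u2^4/v2)
= 1.0569248^4 / (0.559^4/21 + 0.897^4/15)
= 1.2478901 / 0.047809442
v_eff = 26.1013

26.1013


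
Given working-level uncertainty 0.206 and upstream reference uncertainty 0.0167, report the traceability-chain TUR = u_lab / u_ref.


TUR = u_lab / u_ref
= 0.206 / 0.0167
= 12.3353

12.3353


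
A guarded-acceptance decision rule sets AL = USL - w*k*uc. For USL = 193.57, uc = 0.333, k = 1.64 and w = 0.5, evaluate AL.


U = k * uc = 1.64 * 0.333 = 0.54612
guard band g = w * U = 0.5 * 0.54612 = 0.27306
AL = USL - g = 193.57 - 0.27306
AL = 193.2969

193.2969


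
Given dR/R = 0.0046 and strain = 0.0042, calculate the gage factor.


GF = (dR/R) / epsilon
= 0.0046 / 0.0042
= 1.0952

1.0952


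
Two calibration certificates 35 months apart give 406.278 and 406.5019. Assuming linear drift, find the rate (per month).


rate = (v2 - v1) / months
= (406.5019 - 406.278) / 35
= 0.2239 / 35
= 0.0064

0.0064


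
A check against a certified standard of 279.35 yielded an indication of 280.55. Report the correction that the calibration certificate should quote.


Correction = standard - reading
= 279.35 - 280.55
= -1.2000

-1.2000


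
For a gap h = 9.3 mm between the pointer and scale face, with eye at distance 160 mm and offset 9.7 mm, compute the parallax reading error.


error = h * offset / d
= 9.3 * 9.7 / 160
= 0.5638

0.5638


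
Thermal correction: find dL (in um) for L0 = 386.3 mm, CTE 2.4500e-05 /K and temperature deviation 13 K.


dL = L * alpha * dT
= 386.3 * 2.4500e-05 * 13
= 0.1230365 mm
dL_um = 0.1230365 * 1000 = 123.0365 um

123.0365


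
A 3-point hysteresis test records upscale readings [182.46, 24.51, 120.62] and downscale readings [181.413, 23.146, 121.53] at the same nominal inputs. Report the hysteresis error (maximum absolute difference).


|182.46 - 181.413| = 1.0470
|24.51 - 23.146| = 1.3640
|120.62 - 121.53| = 0.9100
hysteresis = max(diffs) = 1.3640

1.3640


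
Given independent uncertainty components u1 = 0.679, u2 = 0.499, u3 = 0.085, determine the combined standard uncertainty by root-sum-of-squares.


uc = sqrt(0.679^2 + 0.499^2 + 0.085^2)
uc = sqrt(0.717267)
uc = 0.8469

0.8469


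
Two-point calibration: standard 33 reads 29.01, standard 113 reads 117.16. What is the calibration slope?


slope = (y2 - y1) / (x2 - x1)
= (117.16 - 29.01) / (113 - 33)
= 88.1500 / 80
= 1.1019

1.1019


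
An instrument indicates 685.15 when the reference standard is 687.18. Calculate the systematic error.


Systematic error = measured - true
= 685.15 - 687.18
= -2.0300

-2.0300


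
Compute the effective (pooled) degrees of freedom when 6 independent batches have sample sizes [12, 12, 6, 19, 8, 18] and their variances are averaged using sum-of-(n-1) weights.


nu = sum_i (n_i - 1)
nu = ((12 - 1) + (12 - 1) + (6 - 1) + (19 - 1) + (8 - 1) + (18 - 1))
nu = 11 + 11 + 5 + 18 + 7 + 17
nu = 69

69


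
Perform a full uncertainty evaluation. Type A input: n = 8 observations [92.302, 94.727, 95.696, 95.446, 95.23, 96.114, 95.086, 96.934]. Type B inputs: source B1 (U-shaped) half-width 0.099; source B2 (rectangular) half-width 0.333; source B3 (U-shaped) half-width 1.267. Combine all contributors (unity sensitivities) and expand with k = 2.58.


mean = (92.302 + 94.727 + 95.696 + 95.446 + 95.23 + 96.114 + 95.086 + 96.934) / 8 = 95.191875
s = sqrt(sum((x - mean)^2)/(n-1)) = 1.3514112
u_A = s / sqrt(n) = 1.3514112 / sqrt(8) = 0.47779601
u_B1 = 0.099 / sqrt(2) = 0.070003571
u_B2 = 0.333 / sqrt(3) = 0.19225764
u_B3 = 1.267 / sqrt(2) = 0.89590429
uc = sqrt(0.47779601^2 + 0.070003571^2 + 0.19225764^2 + 0.89590429^2) = 1.0357592
U = k * uc = 2.58 * 1.0357592
U = 2.6723

2.6723


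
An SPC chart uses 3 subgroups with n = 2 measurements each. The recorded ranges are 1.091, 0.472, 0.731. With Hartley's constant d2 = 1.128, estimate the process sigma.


R_bar = (1.091 + 0.472 + 0.731) / 3
R_bar = 2.294 / 3 = 0.76466667
sigma_hat = R_bar / d2 = 0.76466667 / 1.128 = 0.6779

0.6779


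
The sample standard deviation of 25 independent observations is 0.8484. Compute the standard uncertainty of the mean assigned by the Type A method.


u_A = s / sqrt(n)
u_A = 0.8484 / sqrt(25)
u_A = 0.8484 / 5
u_A = 0.1697

0.1697


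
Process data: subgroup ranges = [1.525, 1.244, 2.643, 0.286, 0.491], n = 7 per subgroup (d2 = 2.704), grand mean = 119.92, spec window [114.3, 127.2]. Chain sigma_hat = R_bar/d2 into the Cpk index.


R_bar = (1.525 + 1.244 + 2.643 + 0.286 + 0.491) / 5 = 1.2378
sigma = R_bar / d2 = 1.2378 / 2.704 = 0.45776627
Cp = (USL - LSL)/(6*sigma) = (127.2 - 114.3)/(6*0.45776627) = 4.6967
Cpu = (127.2 - 119.92)/(3*0.45776627) = 5.3011
Cpl = (119.92 - 114.3)/(3*0.45776627) = 4.0923
Cpk = min(Cpu, Cpl) = 4.0923

4.0923


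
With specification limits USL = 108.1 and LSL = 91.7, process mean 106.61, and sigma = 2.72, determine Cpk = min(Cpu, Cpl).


Cpu = (USL - mean) / (3*sigma) = (108.1 - 106.61) / (3*2.72) = 0.1826
Cpl = (mean - LSL) / (3*sigma) = (106.61 - 91.7) / (3*2.72) = 1.8272
Cpk = min(Cpu, Cpl) = 0.1826

0.1826


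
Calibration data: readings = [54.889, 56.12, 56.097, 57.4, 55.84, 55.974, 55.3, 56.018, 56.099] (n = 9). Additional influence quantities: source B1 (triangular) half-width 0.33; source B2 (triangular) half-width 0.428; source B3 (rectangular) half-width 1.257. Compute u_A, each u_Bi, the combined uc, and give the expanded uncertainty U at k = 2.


mean = (54.889 + 56.12 + 56.097 + 57.4 + 55.84 + 55.974 + 55.3 + 56.018 + 56.099) / 9 = 55.97077778
s = sqrt(sum((x - mean)^2)/(n-1)) = 0.68345131
u_A = s / sqrt(n) = 0.68345131 / sqrt(9) = 0.2278171
u_B1 = 0.33 / sqrt(6) = 0.13472194
u_B2 = 0.428 / sqrt(6) = 0.17473027
u_B3 = 1.257 / sqrt(3) = 0.72572929
uc = sqrt(0.2278171^2 + 0.13472194^2 + 0.17473027^2 + 0.72572929^2) = 0.79200019
U = k * uc = 2 * 0.79200019
U = 1.5840

1.5840


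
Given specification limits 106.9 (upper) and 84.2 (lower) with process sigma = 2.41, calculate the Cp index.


Cp = (USL - LSL) / (6 * sigma)
= (106.9 - 84.2) / (6 * 2.41)
= 22.7000 / 14.4600
= 1.5698

1.5698


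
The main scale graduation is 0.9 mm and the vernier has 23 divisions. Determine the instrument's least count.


LC = MSD / n_div
= 0.9 / 23
= 0.0391

0.0391


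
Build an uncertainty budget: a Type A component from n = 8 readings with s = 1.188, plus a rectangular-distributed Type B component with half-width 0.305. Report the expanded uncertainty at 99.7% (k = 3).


u_A = s / sqrt(n) = 1.188 / sqrt(8) = 0.42002143
u_B = half_width / sqrt(3) = 0.305 / sqrt(3) = 0.17609183
uc = sqrt(u_A^2 + u_B^2) = sqrt(0.42002143^2 + 0.17609183^2) = 0.45544081
U = k * uc = 3 * 0.45544081
U = 1.3663

1.3663


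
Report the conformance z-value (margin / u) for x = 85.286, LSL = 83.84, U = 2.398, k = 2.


u = U / k = 2.398 / 2 = 1.199
margin = |LSL - x| = |83.84 - 85.286| = 1.446
z = margin / u = 1.446 / 1.199
z = 1.2060

1.2060


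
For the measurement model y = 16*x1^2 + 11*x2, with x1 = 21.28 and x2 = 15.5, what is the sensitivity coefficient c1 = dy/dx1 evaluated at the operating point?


y = 16*x1^2 + 11*x2
dy/dx1 = 2*16*x1
Evaluate at x1 = 21.28: c1 = 32 * 21.28
c1 = 680.9600

680.9600


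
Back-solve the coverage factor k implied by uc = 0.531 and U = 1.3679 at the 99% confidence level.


k = U / uc
k = 1.3679 / 0.531
k = 2.576

2.576


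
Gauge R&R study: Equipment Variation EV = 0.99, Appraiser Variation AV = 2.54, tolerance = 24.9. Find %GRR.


GRR = sqrt(EV^2 + AV^2) = sqrt(0.99^2 + 2.54^2) = 2.7261145
%GRR = GRR / tol * 100 = 2.7261145 / 24.9 * 100
%GRR = 10.9483

10.9483


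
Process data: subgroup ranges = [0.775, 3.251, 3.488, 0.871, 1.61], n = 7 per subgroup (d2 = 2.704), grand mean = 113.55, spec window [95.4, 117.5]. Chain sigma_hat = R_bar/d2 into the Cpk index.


R_bar = (0.775 + 3.251 + 3.488 + 0.871 + 1.61) / 5 = 1.999
sigma = R_bar / d2 = 1.999 / 2.704 = 0.73927515
Cp = (USL - LSL)/(6*sigma) = (117.5 - 95.4)/(6*0.73927515) = 4.9824
Cpu = (117.5 - 113.55)/(3*0.73927515) = 1.7810
Cpl = (113.55 - 95.4)/(3*0.73927515) = 8.1837
Cpk = min(Cpu, Cpl) = 1.7810

1.7810


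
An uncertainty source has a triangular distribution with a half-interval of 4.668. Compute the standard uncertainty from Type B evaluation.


u_B = half_width / sqrt(6)
u_B = 4.668 / 2.4494897
u_B = 1.9057

1.9057


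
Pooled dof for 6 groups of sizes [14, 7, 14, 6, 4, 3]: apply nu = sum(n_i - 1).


nu = sum_i (n_i - 1)
nu = ((14 - 1) + (7 - 1) + (14 - 1) + (6 - 1) + (4 - 1) + (3 - 1))
nu = 13 + 6 + 13 + 5 + 3 + 2
nu = 42

42


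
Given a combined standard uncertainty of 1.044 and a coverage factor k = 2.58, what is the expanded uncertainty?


U = k * uc
U = 2.58 * 1.044
U = 2.6935

2.6935


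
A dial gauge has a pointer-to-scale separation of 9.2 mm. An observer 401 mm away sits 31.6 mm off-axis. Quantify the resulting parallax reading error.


error = h * offset / d
= 9.2 * 31.6 / 401
= 0.7250

0.7250


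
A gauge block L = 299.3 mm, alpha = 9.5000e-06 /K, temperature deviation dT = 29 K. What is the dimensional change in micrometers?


dL = L * alpha * dT
= 299.3 * 9.5000e-06 * 29
= 0.0824572 mm
dL_um = 0.0824572 * 1000 = 82.4572 um

82.4572


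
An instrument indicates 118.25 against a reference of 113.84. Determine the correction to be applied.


Correction = standard - reading
= 113.84 - 118.25
= -4.4100

-4.4100


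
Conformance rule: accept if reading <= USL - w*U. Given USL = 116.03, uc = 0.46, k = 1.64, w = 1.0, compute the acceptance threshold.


U = k * uc = 1.64 * 0.46 = 0.7544
guard band g = w * U = 1.0 * 0.7544 = 0.7544
AL = USL - g = 116.03 - 0.7544
AL = 115.2756

115.2756


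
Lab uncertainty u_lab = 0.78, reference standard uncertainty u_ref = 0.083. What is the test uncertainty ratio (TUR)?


TUR = u_lab / u_ref
= 0.78 / 0.083
= 9.3976

9.3976


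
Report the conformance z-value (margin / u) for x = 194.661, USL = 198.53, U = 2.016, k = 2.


u = U / k = 2.016 / 2 = 1.008
margin = |USL - x| = |198.53 - 194.661| = 3.869
z = margin / u = 3.869 / 1.008
z = 3.8383

3.8383


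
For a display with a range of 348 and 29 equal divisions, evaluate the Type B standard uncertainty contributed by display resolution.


resolution = range / divisions
resolution = 348 / 29 = 12
u_res = resolution / (2*sqrt(3))
u_res = 12 / 3.4641016
u_res = 3.4641

3.4641


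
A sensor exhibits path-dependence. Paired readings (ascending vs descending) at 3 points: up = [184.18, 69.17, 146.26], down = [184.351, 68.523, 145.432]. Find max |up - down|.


|184.18 - 184.351| = 0.1710
|69.17 - 68.523| = 0.6470
|146.26 - 145.432| = 0.8280
hysteresis = max(diffs) = 0.8280

0.8280


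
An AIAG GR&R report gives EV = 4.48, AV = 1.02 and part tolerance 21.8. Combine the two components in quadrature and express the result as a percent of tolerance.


GRR = sqrt(EV^2 + AV^2) = sqrt(4.48^2 + 1.02^2) = 4.5946491
%GRR = GRR / tol * 100 = 4.5946491 / 21.8 * 100
%GRR = 21.0764

21.0764


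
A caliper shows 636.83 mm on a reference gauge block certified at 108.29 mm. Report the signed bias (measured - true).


Systematic error = measured - true
= 636.83 - 108.29
= 528.5400

528.5400


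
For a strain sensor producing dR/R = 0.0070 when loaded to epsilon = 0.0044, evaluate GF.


GF = (dR/R) / epsilon
= 0.0070 / 0.0044
= 1.5909

1.5909


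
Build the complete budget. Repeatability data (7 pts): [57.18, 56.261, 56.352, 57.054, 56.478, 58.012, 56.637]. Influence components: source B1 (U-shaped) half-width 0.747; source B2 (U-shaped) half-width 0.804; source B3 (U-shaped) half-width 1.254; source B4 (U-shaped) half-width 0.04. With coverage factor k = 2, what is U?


mean = (57.18 + 56.261 + 56.352 + 57.054 + 56.478 + 58.012 + 56.637) / 7 = 56.85342857
s = sqrt(sum((x - mean)^2)/(n-1)) = 0.6163543
u_A = s / sqrt(n) = 0.6163543 / sqrt(7) = 0.23296003
u_B1 = 0.747 / sqrt(2) = 0.52820877
u_B2 = 0.804 / sqrt(2) = 0.56851385
u_B3 = 1.254 / sqrt(2) = 0.8867119
u_B4 = 0.04 / sqrt(2) = 0.028284271
uc = sqrt(0.23296003^2 + 0.52820877^2 + 0.56851385^2 + 0.8867119^2 + 0.028284271^2) = 1.2014745
U = k * uc = 2 * 1.2014745
U = 2.4029

2.4029


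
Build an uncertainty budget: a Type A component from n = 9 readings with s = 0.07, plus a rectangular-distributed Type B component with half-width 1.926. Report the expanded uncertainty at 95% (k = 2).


u_A = s / sqrt(n) = 0.07 / sqrt(9) = 0.023333333
u_B = half_width / sqrt(3) = 1.926 / sqrt(3) = 1.1119766
uc = sqrt(u_A^2 + u_B^2) = sqrt(0.023333333^2 + 1.1119766^2) = 1.1122214
U = k * uc = 2 * 1.1122214
U = 2.2244

2.2244
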